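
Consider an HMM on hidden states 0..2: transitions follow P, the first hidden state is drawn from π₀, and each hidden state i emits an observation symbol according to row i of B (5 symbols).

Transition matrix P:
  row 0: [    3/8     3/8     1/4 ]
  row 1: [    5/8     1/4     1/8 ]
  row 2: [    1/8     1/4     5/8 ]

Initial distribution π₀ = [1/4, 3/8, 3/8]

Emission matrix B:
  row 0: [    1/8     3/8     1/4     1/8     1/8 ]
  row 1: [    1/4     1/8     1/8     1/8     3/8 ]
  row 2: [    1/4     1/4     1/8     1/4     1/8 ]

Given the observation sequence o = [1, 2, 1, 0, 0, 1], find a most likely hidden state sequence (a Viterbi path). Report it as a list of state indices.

t=0: δ = [9.375e-02, 4.688e-02, 9.375e-02]  (obs o_0=1)
t=1: δ = [8.789e-03, 4.395e-03, 7.324e-03]  ψ = [0, 0, 2]  (obs o_1=2)
t=2: δ = [1.236e-03, 4.120e-04, 1.144e-03]  ψ = [0, 0, 2]  (obs o_2=1)
t=3: δ = [5.794e-05, 1.159e-04, 1.788e-04]  ψ = [0, 0, 2]  (obs o_3=0)
t=4: δ = [9.052e-06, 1.118e-05, 2.794e-05]  ψ = [1, 2, 2]  (obs o_4=0)
t=5: δ = [2.619e-06, 8.731e-07, 4.366e-06]  ψ = [1, 2, 2]  (obs o_5=1)
backtrack: best end state = 2; path = [2, 2, 2, 2, 2, 2]

path = [2, 2, 2, 2, 2, 2]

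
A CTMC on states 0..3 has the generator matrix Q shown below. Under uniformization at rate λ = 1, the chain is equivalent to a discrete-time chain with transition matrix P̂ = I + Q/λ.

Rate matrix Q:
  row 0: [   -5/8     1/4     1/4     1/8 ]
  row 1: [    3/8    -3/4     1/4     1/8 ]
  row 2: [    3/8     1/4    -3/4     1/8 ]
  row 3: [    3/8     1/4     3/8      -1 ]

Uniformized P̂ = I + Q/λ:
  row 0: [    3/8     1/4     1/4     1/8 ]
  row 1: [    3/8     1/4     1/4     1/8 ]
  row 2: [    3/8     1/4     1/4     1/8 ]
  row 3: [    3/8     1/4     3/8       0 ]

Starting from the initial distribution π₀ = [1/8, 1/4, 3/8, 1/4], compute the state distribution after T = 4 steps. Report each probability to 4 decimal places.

π = [0.3750, 0.2500, 0.2639, 0.1111]

t=0: π = [0.1250, 0.2500, 0.3750, 0.2500]
t=1: π = [0.3750, 0.2500, 0.2813, 0.0938]
t=2: π = [0.3750, 0.2500, 0.2617, 0.1133]
t=3: π = [0.3750, 0.2500, 0.2642, 0.1108]
t=4: π = [0.3750, 0.2500, 0.2639, 0.1111]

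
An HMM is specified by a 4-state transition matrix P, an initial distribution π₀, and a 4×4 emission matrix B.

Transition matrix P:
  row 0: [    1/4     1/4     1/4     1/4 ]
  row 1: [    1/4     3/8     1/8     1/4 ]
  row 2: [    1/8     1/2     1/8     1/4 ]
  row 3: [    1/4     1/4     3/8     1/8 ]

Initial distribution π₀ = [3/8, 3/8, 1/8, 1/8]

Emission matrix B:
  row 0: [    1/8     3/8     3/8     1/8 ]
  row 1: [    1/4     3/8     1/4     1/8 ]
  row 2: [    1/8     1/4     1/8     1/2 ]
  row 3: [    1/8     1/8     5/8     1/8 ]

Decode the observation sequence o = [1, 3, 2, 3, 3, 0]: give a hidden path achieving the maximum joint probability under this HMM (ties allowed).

path = [0, 2, 3, 2, 2, 1]

t=0: δ = [1.406e-01, 1.406e-01, 3.125e-02, 1.562e-02]  (obs o_0=1)
t=1: δ = [4.395e-03, 6.592e-03, 1.758e-02, 4.395e-03]  ψ = [0, 1, 0, 0]  (obs o_1=3)
t=2: δ = [8.240e-04, 2.197e-03, 2.747e-04, 2.747e-03]  ψ = [2, 2, 2, 2]  (obs o_2=2)
t=3: δ = [8.583e-05, 1.030e-04, 5.150e-04, 6.866e-05]  ψ = [3, 1, 3, 1]  (obs o_3=3)
t=4: δ = [8.047e-06, 3.219e-05, 3.219e-05, 1.609e-05]  ψ = [2, 2, 2, 2]  (obs o_4=3)
t=5: δ = [1.006e-06, 4.023e-06, 7.544e-07, 1.006e-06]  ψ = [1, 2, 3, 1]  (obs o_5=0)
backtrack: best end state = 1; path = [0, 2, 3, 2, 2, 1]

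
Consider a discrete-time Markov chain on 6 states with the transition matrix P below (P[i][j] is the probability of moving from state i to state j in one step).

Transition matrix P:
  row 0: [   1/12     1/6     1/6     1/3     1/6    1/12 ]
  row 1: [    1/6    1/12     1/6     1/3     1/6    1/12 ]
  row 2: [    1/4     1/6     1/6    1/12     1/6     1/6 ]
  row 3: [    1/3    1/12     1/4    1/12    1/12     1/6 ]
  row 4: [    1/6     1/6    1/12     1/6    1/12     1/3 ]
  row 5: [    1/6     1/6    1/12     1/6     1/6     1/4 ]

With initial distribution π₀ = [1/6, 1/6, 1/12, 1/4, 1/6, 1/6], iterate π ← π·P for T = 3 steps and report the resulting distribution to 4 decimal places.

π = [0.1956, 0.1390, 0.1564, 0.1934, 0.1390, 0.1766]

t=0: π = [0.1667, 0.1667, 0.0833, 0.2500, 0.1667, 0.1667]
t=1: π = [0.2014, 0.1319, 0.1597, 0.1944, 0.1319, 0.1806]
t=2: π = [0.1956, 0.1395, 0.1568, 0.1927, 0.1395, 0.1759]
t=3: π = [0.1956, 0.1390, 0.1564, 0.1934, 0.1390, 0.1766]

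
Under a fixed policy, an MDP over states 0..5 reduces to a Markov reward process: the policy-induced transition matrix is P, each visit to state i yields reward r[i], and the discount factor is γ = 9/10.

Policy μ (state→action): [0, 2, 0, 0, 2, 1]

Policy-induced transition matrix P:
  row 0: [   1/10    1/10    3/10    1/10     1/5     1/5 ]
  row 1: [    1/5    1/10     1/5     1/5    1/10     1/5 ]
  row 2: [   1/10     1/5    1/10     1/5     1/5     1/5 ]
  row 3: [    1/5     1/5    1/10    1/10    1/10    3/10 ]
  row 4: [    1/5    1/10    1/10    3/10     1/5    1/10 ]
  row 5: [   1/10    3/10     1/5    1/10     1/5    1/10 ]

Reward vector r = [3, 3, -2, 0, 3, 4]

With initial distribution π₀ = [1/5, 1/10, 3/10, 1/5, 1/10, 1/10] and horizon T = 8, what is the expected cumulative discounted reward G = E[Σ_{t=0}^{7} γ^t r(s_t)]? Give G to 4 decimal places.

G = 9.7685

t=0: π = [0.2000, 0.1000, 0.3000, 0.2000, 0.1000, 0.1000], E[r] = 1.0000, γ^t·E[r] = 1.000000, running G = 1.000000
t=1: π = [0.1400, 0.1700, 0.1600, 0.1600, 0.1700, 0.2000], E[r] = 1.9200, γ^t·E[r] = 1.728000, running G = 2.728000
t=2: π = [0.1500, 0.1720, 0.1650, 0.1670, 0.1670, 0.1790], E[r] = 1.8530, γ^t·E[r] = 1.500930, running G = 4.228930
t=3: π = [0.1506, 0.1690, 0.1651, 0.1671, 0.1661, 0.1821], E[r] = 1.8553, γ^t·E[r] = 1.352514, running G = 5.581444
t=4: π = [0.1502, 0.1696, 0.1652, 0.1666, 0.1664, 0.1819], E[r] = 1.8559, γ^t·E[r] = 1.217623, running G = 6.799067
t=5: π = [0.1503, 0.1696, 0.1652, 0.1668, 0.1664, 0.1818], E[r] = 1.8556, γ^t·E[r] = 1.095687, running G = 7.894754
t=6: π = [0.1503, 0.1696, 0.1652, 0.1668, 0.1664, 0.1819], E[r] = 1.8556, γ^t·E[r] = 0.986162, running G = 8.880916
t=7: π = [0.1503, 0.1696, 0.1652, 0.1667, 0.1664, 0.1819], E[r] = 1.8556, γ^t·E[r] = 0.887540, running G = 9.768456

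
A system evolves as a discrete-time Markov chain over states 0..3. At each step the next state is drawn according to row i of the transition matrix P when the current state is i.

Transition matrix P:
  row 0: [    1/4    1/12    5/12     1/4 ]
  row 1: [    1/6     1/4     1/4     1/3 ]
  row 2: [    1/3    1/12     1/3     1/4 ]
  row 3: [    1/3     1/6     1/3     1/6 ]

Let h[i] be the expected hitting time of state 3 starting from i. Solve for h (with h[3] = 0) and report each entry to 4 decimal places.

First-step conditioning: h[3] = 0; for i ≠ 3, h[i] = 1 + Σ_k P[i][k]·h[k].
  h[0] = 1 + 1/4·h[0] + 1/12·h[1] + 5/12·h[2]
  h[1] = 1 + 1/6·h[0] + 1/4·h[1] + 1/4·h[2]
  h[2] = 1 + 1/3·h[0] + 1/12·h[1] + 1/3·h[2]
Solving the 3×3 linear system over states ≠ 3 gives exactly h = [120/31, 108/31, 120/31, 0] (h[3] = 0 is the target).

h = [3.8710, 3.4839, 3.8710, 0.0000]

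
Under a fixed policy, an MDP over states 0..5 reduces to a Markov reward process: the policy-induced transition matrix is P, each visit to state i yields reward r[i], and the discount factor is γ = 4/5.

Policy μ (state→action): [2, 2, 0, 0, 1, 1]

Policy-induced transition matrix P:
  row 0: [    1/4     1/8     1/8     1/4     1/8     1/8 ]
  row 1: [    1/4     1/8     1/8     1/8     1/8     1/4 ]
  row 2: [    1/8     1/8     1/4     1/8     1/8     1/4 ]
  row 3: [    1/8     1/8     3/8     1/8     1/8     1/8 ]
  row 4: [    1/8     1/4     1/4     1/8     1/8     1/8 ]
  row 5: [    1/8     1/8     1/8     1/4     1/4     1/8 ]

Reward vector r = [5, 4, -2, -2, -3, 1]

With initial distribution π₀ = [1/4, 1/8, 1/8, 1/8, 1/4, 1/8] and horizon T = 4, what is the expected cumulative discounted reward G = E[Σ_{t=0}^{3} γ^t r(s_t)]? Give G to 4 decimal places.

G = 1.4318

t=0: π = [0.2500, 0.1250, 0.1250, 0.1250, 0.2500, 0.1250], E[r] = 0.6250, γ^t·E[r] = 0.625000, running G = 0.625000
t=1: π = [0.1719, 0.1563, 0.2031, 0.1719, 0.1406, 0.1563], E[r] = 0.4688, γ^t·E[r] = 0.375000, running G = 1.000000
t=2: π = [0.1660, 0.1426, 0.2109, 0.1660, 0.1445, 0.1699], E[r] = 0.3828, γ^t·E[r] = 0.245000, running G = 1.245000
t=3: π = [0.1636, 0.1431, 0.2109, 0.1670, 0.1462, 0.1692], E[r] = 0.3647, γ^t·E[r] = 0.186750, running G = 1.431750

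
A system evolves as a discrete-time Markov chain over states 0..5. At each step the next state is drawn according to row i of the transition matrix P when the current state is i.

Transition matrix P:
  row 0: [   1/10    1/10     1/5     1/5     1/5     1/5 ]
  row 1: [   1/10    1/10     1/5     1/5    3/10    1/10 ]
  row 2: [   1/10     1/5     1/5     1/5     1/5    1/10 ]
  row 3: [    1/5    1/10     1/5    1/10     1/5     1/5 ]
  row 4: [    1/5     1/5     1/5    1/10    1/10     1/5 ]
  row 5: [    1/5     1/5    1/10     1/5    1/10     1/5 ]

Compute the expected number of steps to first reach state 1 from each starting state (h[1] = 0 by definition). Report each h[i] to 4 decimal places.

First-step conditioning: h[1] = 0; for i ≠ 1, h[i] = 1 + Σ_k P[i][k]·h[k].
  h[0] = 1 + 1/10·h[0] + 1/5·h[2] + 1/5·h[3] + 1/5·h[4] + 1/5·h[5]
  h[2] = 1 + 1/10·h[0] + 1/5·h[2] + 1/5·h[3] + 1/5·h[4] + 1/10·h[5]
  h[3] = 1 + 1/5·h[0] + 1/5·h[2] + 1/10·h[3] + 1/5·h[4] + 1/5·h[5]
  h[4] = 1 + 1/5·h[0] + 1/5·h[2] + 1/10·h[3] + 1/10·h[4] + 1/5·h[5]
  h[5] = 1 + 1/5·h[0] + 1/10·h[2] + 1/5·h[3] + 1/10·h[4] + 1/5·h[5]
Solving the 5×5 linear system over states ≠ 1 gives exactly h = [242/37, 0, 1978/333, 242/37, 220/37, 2000/333] (h[1] = 0 is the target).

h = [6.5405, 0.0000, 5.9399, 6.5405, 5.9459, 6.0060]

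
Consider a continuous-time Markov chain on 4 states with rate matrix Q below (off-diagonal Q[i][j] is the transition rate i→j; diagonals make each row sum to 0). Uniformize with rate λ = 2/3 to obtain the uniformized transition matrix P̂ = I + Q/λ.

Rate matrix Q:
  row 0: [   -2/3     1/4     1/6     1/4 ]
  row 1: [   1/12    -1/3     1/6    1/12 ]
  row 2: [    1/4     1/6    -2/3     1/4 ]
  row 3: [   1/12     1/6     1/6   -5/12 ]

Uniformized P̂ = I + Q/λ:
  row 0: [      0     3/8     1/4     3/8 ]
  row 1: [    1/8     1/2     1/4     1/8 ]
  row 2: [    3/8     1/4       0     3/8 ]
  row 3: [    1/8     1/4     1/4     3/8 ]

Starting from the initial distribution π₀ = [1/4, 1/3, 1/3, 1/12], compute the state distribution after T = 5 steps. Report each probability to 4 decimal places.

t=0: π = [0.2500, 0.3333, 0.3333, 0.0833]
t=1: π = [0.1771, 0.3646, 0.1667, 0.2917]
t=2: π = [0.1445, 0.3633, 0.2083, 0.2839]
t=3: π = [0.1590, 0.3589, 0.1979, 0.2842]
t=4: π = [0.1546, 0.3596, 0.2005, 0.2853]
t=5: π = [0.1558, 0.3592, 0.1999, 0.2851]

π = [0.1558, 0.3592, 0.1999, 0.2851]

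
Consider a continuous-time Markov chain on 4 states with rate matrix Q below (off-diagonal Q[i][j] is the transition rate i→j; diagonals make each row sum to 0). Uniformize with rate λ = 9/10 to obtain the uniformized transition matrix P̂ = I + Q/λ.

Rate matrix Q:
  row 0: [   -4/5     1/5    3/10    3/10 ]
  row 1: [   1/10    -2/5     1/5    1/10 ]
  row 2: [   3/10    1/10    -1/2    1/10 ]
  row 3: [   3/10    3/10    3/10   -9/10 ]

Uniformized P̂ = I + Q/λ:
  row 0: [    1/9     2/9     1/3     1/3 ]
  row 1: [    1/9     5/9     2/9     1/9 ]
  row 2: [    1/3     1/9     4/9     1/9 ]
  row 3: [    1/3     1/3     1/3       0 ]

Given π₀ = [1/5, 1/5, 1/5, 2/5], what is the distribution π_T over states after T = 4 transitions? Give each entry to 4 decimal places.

t=0: π = [0.2000, 0.2000, 0.2000, 0.4000]
t=1: π = [0.2444, 0.3111, 0.3333, 0.1111]
t=2: π = [0.2099, 0.3012, 0.3358, 0.1531]
t=3: π = [0.2198, 0.3023, 0.3372, 0.1407]
t=4: π = [0.2173, 0.3012, 0.3372, 0.1443]

π = [0.2173, 0.3012, 0.3372, 0.1443]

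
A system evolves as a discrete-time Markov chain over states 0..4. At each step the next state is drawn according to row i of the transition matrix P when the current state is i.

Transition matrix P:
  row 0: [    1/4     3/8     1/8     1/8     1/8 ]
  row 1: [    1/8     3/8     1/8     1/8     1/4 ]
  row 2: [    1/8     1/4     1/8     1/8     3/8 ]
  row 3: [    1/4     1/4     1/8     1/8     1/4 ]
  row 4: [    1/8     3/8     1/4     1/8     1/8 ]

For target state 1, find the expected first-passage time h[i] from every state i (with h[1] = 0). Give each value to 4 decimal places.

h = [2.9327, 0.0000, 3.3112, 3.3052, 2.9800]

First-step conditioning: h[1] = 0; for i ≠ 1, h[i] = 1 + Σ_k P[i][k]·h[k].
  h[0] = 1 + 1/4·h[0] + 1/8·h[2] + 1/8·h[3] + 1/8·h[4]
  h[2] = 1 + 1/8·h[0] + 1/8·h[2] + 1/8·h[3] + 3/8·h[4]
  h[3] = 1 + 1/4·h[0] + 1/8·h[2] + 1/8·h[3] + 1/4·h[4]
  h[4] = 1 + 1/8·h[0] + 1/4·h[2] + 1/8·h[3] + 1/8·h[4]
Solving the 4×4 linear system over states ≠ 1 gives exactly h = [3968/1353, 0, 4480/1353, 4472/1353, 1344/451] (h[1] = 0 is the target).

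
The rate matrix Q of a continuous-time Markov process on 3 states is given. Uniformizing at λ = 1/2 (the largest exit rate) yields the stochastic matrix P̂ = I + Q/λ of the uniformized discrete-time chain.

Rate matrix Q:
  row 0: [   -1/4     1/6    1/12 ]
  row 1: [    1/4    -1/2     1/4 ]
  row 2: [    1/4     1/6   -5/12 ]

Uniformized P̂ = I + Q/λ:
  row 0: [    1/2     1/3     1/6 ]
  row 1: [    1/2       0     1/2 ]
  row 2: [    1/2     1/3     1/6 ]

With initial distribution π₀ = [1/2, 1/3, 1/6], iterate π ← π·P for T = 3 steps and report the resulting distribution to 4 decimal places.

t=0: π = [0.5000, 0.3333, 0.1667]
t=1: π = [0.5000, 0.2222, 0.2778]
t=2: π = [0.5000, 0.2593, 0.2407]
t=3: π = [0.5000, 0.2469, 0.2531]

π = [0.5000, 0.2469, 0.2531]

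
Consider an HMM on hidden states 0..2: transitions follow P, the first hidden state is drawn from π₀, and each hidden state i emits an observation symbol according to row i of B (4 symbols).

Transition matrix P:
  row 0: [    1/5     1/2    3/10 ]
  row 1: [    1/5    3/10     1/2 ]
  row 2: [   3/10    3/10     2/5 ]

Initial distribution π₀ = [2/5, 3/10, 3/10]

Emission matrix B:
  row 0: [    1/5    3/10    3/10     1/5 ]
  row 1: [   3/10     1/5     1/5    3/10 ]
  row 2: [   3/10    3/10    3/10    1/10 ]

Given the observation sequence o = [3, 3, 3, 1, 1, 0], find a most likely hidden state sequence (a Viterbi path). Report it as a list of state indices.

t=0: δ = [8.000e-02, 9.000e-02, 3.000e-02]  (obs o_0=3)
t=1: δ = [3.600e-03, 1.200e-02, 4.500e-03]  ψ = [1, 0, 1]  (obs o_1=3)
t=2: δ = [4.800e-04, 1.080e-03, 6.000e-04]  ψ = [1, 1, 1]  (obs o_2=3)
t=3: δ = [6.480e-05, 6.480e-05, 1.620e-04]  ψ = [1, 1, 1]  (obs o_3=1)
t=4: δ = [1.458e-05, 9.720e-06, 1.944e-05]  ψ = [2, 2, 2]  (obs o_4=1)
t=5: δ = [1.166e-06, 2.187e-06, 2.333e-06]  ψ = [2, 0, 2]  (obs o_5=0)
backtrack: best end state = 2; path = [0, 1, 1, 2, 2, 2]

path = [0, 1, 1, 2, 2, 2]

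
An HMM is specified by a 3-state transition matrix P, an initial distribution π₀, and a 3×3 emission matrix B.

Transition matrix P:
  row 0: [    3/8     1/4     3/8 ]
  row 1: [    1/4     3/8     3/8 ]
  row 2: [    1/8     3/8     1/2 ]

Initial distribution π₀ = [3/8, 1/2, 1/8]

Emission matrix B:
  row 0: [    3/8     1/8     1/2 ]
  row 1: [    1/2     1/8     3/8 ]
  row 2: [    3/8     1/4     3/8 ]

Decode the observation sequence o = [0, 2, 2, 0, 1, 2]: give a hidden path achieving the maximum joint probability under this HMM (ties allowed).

path = [1, 2, 2, 2, 2, 2]

t=0: δ = [1.406e-01, 2.500e-01, 4.688e-02]  (obs o_0=0)
t=1: δ = [3.125e-02, 3.516e-02, 3.516e-02]  ψ = [1, 1, 1]  (obs o_1=2)
t=2: δ = [5.859e-03, 4.944e-03, 6.592e-03]  ψ = [0, 1, 2]  (obs o_2=2)
t=3: δ = [8.240e-04, 1.236e-03, 1.236e-03]  ψ = [0, 2, 2]  (obs o_3=0)
t=4: δ = [3.862e-05, 5.794e-05, 1.545e-04]  ψ = [0, 1, 2]  (obs o_4=1)
t=5: δ = [9.656e-06, 2.173e-05, 2.897e-05]  ψ = [2, 2, 2]  (obs o_5=2)
backtrack: best end state = 2; path = [1, 2, 2, 2, 2, 2]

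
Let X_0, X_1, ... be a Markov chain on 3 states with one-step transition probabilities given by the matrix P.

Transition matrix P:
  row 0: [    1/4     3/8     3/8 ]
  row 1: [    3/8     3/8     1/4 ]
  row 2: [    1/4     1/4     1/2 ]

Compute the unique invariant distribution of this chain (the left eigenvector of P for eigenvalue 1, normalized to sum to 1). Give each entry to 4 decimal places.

Balance equations π_j = Σ_i π_i·P[i][j]:
  π_0 = 1/4·π_0 + 3/8·π_1 + 1/4·π_2
  π_1 = 3/8·π_0 + 3/8·π_1 + 1/4·π_2
  normalize: π_0 + π_1 + π_2 = 1
Solving the linear system gives exactly π = [16/55, 18/55, 21/55].

π = [0.2909, 0.3273, 0.3818]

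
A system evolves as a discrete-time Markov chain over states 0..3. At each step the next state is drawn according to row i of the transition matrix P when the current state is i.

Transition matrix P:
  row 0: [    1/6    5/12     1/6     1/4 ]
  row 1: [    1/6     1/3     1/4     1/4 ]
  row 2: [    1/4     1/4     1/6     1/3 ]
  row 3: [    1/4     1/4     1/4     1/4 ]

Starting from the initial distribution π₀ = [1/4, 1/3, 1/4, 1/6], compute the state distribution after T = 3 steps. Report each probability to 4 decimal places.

t=0: π = [0.2500, 0.3333, 0.2500, 0.1667]
t=1: π = [0.2014, 0.3194, 0.2083, 0.2708]
t=2: π = [0.2066, 0.3102, 0.2159, 0.2674]
t=3: π = [0.2069, 0.3103, 0.2148, 0.2680]

π = [0.2069, 0.3103, 0.2148, 0.2680]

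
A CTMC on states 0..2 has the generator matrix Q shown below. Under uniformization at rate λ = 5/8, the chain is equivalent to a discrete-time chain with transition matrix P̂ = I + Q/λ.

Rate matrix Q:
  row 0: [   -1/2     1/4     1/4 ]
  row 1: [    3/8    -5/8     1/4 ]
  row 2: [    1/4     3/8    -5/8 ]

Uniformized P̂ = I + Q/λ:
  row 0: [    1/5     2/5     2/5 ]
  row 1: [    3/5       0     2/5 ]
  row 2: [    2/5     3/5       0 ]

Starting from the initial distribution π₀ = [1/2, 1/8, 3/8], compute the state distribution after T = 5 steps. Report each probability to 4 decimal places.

π = [0.3843, 0.3309, 0.2848]

t=0: π = [0.5000, 0.1250, 0.3750]
t=1: π = [0.3250, 0.4250, 0.2500]
t=2: π = [0.4200, 0.2800, 0.3000]
t=3: π = [0.3720, 0.3480, 0.2800]
t=4: π = [0.3952, 0.3168, 0.2880]
t=5: π = [0.3843, 0.3309, 0.2848]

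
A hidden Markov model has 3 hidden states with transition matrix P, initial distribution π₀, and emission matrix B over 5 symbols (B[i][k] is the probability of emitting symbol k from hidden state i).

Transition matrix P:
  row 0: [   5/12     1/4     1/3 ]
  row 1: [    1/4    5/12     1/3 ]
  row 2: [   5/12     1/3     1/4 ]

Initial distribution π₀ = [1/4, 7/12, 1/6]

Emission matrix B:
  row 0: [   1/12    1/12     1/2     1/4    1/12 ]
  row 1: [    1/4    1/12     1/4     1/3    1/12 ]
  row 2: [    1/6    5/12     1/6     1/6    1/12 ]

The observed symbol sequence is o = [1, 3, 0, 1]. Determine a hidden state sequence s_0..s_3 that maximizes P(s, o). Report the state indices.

t=0: δ = [2.083e-02, 4.861e-02, 6.944e-02]  (obs o_0=1)
t=1: δ = [7.234e-03, 7.716e-03, 2.894e-03]  ψ = [2, 2, 2]  (obs o_1=3)
t=2: δ = [2.512e-04, 8.038e-04, 4.287e-04]  ψ = [0, 1, 1]  (obs o_2=0)
t=3: δ = [1.674e-05, 2.791e-05, 1.116e-04]  ψ = [1, 1, 1]  (obs o_3=1)
backtrack: best end state = 2; path = [2, 1, 1, 2]

path = [2, 1, 1, 2]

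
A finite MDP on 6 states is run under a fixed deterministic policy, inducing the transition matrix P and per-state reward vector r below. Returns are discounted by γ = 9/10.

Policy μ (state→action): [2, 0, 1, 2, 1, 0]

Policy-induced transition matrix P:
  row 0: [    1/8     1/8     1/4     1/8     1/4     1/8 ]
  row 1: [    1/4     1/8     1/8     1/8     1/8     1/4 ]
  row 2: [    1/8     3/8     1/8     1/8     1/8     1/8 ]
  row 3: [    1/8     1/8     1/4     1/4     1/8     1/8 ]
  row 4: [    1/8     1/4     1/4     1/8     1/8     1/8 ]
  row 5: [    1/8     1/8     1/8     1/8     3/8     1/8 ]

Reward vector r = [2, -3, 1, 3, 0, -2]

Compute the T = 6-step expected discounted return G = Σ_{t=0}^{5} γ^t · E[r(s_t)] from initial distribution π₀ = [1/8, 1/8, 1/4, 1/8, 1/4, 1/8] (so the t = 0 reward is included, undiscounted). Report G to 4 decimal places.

t=0: π = [0.1250, 0.1250, 0.2500, 0.1250, 0.2500, 0.1250], E[r] = 0.2500, γ^t·E[r] = 0.250000, running G = 0.250000
t=1: π = [0.1406, 0.2188, 0.1875, 0.1406, 0.1719, 0.1406], E[r] = -0.0469, γ^t·E[r] = -0.042188, running G = 0.207813
t=2: π = [0.1523, 0.1934, 0.1816, 0.1426, 0.1777, 0.1523], E[r] = 0.0293, γ^t·E[r] = 0.023730, running G = 0.231543
t=3: π = [0.1492, 0.1926, 0.1841, 0.1428, 0.1821, 0.1492], E[r] = 0.0347, γ^t·E[r] = 0.025273, running G = 0.256816
t=4: π = [0.1491, 0.1938, 0.1843, 0.1429, 0.1809, 0.1491], E[r] = 0.0315, γ^t·E[r] = 0.020643, running G = 0.277459
t=5: π = [0.1492, 0.1937, 0.1841, 0.1429, 0.1809, 0.1492], E[r] = 0.0316, γ^t·E[r] = 0.018676, running G = 0.296135

G = 0.2961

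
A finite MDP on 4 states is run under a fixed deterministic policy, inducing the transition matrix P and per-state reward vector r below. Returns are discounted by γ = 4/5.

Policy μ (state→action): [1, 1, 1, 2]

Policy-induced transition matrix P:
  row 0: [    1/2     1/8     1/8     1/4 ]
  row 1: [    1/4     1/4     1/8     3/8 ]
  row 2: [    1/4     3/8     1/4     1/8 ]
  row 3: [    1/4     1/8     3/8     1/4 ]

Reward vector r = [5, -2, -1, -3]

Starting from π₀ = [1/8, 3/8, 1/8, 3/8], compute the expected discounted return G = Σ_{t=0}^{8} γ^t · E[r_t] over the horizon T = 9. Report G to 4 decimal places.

t=0: π = [0.1250, 0.3750, 0.1250, 0.3750], E[r] = -1.3750, γ^t·E[r] = -1.375000, running G = -1.375000
t=1: π = [0.2813, 0.2031, 0.2344, 0.2813], E[r] = -0.0781, γ^t·E[r] = -0.062500, running G = -1.437500
t=2: π = [0.3203, 0.2090, 0.2246, 0.2461], E[r] = 0.2207, γ^t·E[r] = 0.141250, running G = -1.296250
t=3: π = [0.3301, 0.2073, 0.2146, 0.2480], E[r] = 0.2771, γ^t·E[r] = 0.141875, running G = -1.154375
t=4: π = [0.3325, 0.2046, 0.2138, 0.2491], E[r] = 0.2924, γ^t·E[r] = 0.119763, running G = -1.034613
t=5: π = [0.3331, 0.2040, 0.2140, 0.2488], E[r] = 0.2971, γ^t·E[r] = 0.097344, running G = -0.937269
t=6: π = [0.3333, 0.2040, 0.2140, 0.2488], E[r] = 0.2982, γ^t·E[r] = 0.078167, running G = -0.859102
t=7: π = [0.3333, 0.2040, 0.2139, 0.2488], E[r] = 0.2984, γ^t·E[r] = 0.062584, running G = -0.796518
t=8: π = [0.3333, 0.2040, 0.2139, 0.2488], E[r] = 0.2985, γ^t·E[r] = 0.050077, running G = -0.746441

G = -0.7464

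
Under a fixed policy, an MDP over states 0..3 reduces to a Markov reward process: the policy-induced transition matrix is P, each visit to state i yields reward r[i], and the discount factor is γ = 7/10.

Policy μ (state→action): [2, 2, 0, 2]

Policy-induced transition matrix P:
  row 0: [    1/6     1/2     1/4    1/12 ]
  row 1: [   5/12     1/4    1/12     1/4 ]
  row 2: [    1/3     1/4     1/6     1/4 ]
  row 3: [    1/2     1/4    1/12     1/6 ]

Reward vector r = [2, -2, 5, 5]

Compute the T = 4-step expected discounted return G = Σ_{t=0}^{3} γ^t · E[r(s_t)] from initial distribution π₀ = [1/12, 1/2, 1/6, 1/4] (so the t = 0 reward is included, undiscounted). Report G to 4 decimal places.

G = 3.9212

t=0: π = [0.0833, 0.5000, 0.1667, 0.2500], E[r] = 1.2500, γ^t·E[r] = 1.250000, running G = 1.250000
t=1: π = [0.4028, 0.2708, 0.1111, 0.2153], E[r] = 1.8958, γ^t·E[r] = 1.327083, running G = 2.577083
t=2: π = [0.3247, 0.3507, 0.1597, 0.1649], E[r] = 1.5712, γ^t·E[r] = 0.769878, running G = 3.346962
t=3: π = [0.3359, 0.3312, 0.1508, 0.1821], E[r] = 1.6740, γ^t·E[r] = 0.574197, running G = 3.921159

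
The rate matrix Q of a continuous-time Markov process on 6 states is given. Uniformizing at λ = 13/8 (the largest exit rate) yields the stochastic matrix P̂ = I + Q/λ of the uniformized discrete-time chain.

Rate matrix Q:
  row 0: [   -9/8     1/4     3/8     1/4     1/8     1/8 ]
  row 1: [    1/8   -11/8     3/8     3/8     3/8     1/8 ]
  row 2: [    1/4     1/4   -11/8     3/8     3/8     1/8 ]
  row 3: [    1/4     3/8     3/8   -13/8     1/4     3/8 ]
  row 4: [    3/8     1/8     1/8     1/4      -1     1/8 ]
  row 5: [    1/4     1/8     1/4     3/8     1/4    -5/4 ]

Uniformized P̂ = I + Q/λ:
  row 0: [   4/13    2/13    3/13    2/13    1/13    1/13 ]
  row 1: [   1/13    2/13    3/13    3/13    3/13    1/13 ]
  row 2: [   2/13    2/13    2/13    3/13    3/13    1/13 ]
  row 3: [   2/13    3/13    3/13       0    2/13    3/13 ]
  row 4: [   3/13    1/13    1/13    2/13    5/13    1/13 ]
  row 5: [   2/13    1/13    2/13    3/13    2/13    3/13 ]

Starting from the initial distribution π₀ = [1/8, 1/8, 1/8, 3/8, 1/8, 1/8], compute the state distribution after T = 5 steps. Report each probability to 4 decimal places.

π = [0.1884, 0.1407, 0.1753, 0.1623, 0.2128, 0.1205]

t=0: π = [0.1250, 0.1250, 0.1250, 0.3750, 0.1250, 0.1250]
t=1: π = [0.1731, 0.1635, 0.1923, 0.1250, 0.1923, 0.1538]
t=2: π = [0.1827, 0.1368, 0.1746, 0.1738, 0.2123, 0.1198]
t=3: π = [0.1878, 0.1417, 0.1755, 0.1603, 0.2127, 0.1221]
t=4: π = [0.1882, 0.1404, 0.1752, 0.1630, 0.2129, 0.1204]
t=5: π = [0.1884, 0.1407, 0.1753, 0.1623, 0.2128, 0.1205]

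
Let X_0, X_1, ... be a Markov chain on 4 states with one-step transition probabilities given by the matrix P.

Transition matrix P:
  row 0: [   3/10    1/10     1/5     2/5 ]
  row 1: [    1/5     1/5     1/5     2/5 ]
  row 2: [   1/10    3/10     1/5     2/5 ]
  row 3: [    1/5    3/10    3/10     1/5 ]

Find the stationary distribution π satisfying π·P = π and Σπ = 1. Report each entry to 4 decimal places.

π = [0.1963, 0.2370, 0.2333, 0.3333]

Balance equations π_j = Σ_i π_i·P[i][j]:
  π_0 = 3/10·π_0 + 1/5·π_1 + 1/10·π_2 + 1/5·π_3
  π_1 = 1/10·π_0 + 1/5·π_1 + 3/10·π_2 + 3/10·π_3
  π_2 = 1/5·π_0 + 1/5·π_1 + 1/5·π_2 + 3/10·π_3
  normalize: π_0 + π_1 + π_2 + π_3 = 1
Solving the linear system gives exactly π = [53/270, 32/135, 7/30, 1/3].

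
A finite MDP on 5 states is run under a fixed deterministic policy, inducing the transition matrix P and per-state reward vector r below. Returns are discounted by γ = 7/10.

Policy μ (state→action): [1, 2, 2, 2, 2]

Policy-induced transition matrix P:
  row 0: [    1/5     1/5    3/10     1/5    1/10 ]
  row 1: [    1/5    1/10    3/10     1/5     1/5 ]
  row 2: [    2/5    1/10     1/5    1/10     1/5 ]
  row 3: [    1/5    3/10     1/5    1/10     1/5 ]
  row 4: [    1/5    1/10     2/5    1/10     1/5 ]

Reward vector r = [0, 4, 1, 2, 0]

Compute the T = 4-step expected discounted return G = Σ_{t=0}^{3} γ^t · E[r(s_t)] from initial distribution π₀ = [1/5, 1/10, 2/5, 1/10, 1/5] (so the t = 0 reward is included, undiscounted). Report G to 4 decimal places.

G = 2.7422

t=0: π = [0.2000, 0.1000, 0.4000, 0.1000, 0.2000], E[r] = 1.0000, γ^t·E[r] = 1.000000, running G = 1.000000
t=1: π = [0.2800, 0.1400, 0.2700, 0.1300, 0.1800], E[r] = 1.0900, γ^t·E[r] = 0.763000, running G = 1.763000
t=2: π = [0.2540, 0.1540, 0.2780, 0.1420, 0.1720], E[r] = 1.1780, γ^t·E[r] = 0.577220, running G = 2.340220
t=3: π = [0.2556, 0.1538, 0.2752, 0.1408, 0.1746], E[r] = 1.1720, γ^t·E[r] = 0.401996, running G = 2.742216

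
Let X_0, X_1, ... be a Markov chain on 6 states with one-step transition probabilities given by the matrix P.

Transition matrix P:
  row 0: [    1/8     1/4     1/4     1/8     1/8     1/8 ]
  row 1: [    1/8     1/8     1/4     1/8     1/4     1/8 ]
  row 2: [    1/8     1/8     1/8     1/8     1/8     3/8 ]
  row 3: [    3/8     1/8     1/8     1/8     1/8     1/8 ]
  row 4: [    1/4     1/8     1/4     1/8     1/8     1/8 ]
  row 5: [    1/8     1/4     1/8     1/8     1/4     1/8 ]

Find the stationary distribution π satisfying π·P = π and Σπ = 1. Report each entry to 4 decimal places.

Balance equations π_j = Σ_i π_i·P[i][j]:
  π_0 = 1/8·π_0 + 1/8·π_1 + 1/8·π_2 + 3/8·π_3 + 1/4·π_4 + 1/8·π_5
  π_1 = 1/4·π_0 + 1/8·π_1 + 1/8·π_2 + 1/8·π_3 + 1/8·π_4 + 1/4·π_5
  π_2 = 1/4·π_0 + 1/4·π_1 + 1/8·π_2 + 1/8·π_3 + 1/4·π_4 + 1/8·π_5
  π_3 = 1/8·π_0 + 1/8·π_1 + 1/8·π_2 + 1/8·π_3 + 1/8·π_4 + 1/8·π_5
  π_4 = 1/8·π_0 + 1/4·π_1 + 1/8·π_2 + 1/8·π_3 + 1/8·π_4 + 1/4·π_5
  normalize: π_0 + π_1 + π_2 + π_3 + π_4 + π_5 = 1
Solving the linear system gives exactly π = [3829/21608, 3645/21608, 7/37, 1/8, 1811/10804, 51/296].

π = [0.1772, 0.1687, 0.1892, 0.1250, 0.1676, 0.1723]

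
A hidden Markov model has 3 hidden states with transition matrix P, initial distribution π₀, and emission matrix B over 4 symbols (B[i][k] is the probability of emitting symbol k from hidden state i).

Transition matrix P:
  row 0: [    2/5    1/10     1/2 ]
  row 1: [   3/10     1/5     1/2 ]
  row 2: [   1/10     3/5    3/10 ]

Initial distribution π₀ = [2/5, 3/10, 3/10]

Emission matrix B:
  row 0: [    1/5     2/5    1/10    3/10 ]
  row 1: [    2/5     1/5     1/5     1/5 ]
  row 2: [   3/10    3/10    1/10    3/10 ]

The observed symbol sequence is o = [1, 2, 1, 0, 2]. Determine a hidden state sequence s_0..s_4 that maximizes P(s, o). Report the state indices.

path = [2, 1, 0, 2, 1]

t=0: δ = [1.600e-01, 6.000e-02, 9.000e-02]  (obs o_0=1)
t=1: δ = [6.400e-03, 1.080e-02, 8.000e-03]  ψ = [0, 2, 0]  (obs o_1=2)
t=2: δ = [1.296e-03, 9.600e-04, 1.620e-03]  ψ = [1, 2, 1]  (obs o_2=1)
t=3: δ = [1.037e-04, 3.888e-04, 1.944e-04]  ψ = [0, 2, 0]  (obs o_3=0)
t=4: δ = [1.166e-05, 2.333e-05, 1.944e-05]  ψ = [1, 2, 1]  (obs o_4=2)
backtrack: best end state = 1; path = [2, 1, 0, 2, 1]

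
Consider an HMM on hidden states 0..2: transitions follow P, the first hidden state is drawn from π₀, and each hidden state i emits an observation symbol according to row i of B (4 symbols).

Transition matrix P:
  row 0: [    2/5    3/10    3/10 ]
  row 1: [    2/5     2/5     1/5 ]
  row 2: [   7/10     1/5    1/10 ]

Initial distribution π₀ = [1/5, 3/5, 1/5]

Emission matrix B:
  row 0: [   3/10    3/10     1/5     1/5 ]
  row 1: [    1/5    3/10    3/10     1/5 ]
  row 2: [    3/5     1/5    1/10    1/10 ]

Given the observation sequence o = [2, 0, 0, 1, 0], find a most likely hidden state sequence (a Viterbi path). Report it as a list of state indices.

t=0: δ = [4.000e-02, 1.800e-01, 2.000e-02]  (obs o_0=2)
t=1: δ = [2.160e-02, 1.440e-02, 2.160e-02]  ψ = [1, 1, 1]  (obs o_1=0)
t=2: δ = [4.536e-03, 1.296e-03, 3.888e-03]  ψ = [2, 0, 0]  (obs o_2=0)
t=3: δ = [8.165e-04, 4.082e-04, 2.722e-04]  ψ = [2, 0, 0]  (obs o_3=1)
t=4: δ = [9.798e-05, 4.899e-05, 1.470e-04]  ψ = [0, 0, 0]  (obs o_4=0)
backtrack: best end state = 2; path = [1, 0, 2, 0, 2]

path = [1, 0, 2, 0, 2]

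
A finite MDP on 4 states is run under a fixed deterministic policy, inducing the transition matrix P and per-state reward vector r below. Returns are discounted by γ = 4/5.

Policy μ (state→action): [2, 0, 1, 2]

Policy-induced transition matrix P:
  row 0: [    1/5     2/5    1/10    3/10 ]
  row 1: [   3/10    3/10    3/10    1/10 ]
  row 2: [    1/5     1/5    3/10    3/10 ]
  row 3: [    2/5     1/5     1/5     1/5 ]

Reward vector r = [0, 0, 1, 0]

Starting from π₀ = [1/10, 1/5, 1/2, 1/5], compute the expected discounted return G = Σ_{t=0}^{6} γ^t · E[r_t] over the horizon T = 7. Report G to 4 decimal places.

G = 1.1886

t=0: π = [0.1000, 0.2000, 0.5000, 0.2000], E[r] = 0.5000, γ^t·E[r] = 0.500000, running G = 0.500000
t=1: π = [0.2600, 0.2400, 0.2600, 0.2400], E[r] = 0.2600, γ^t·E[r] = 0.208000, running G = 0.708000
t=2: π = [0.2720, 0.2760, 0.2240, 0.2280], E[r] = 0.2240, γ^t·E[r] = 0.143360, running G = 0.851360
t=3: π = [0.2732, 0.2820, 0.2228, 0.2220], E[r] = 0.2228, γ^t·E[r] = 0.114074, running G = 0.965434
t=4: π = [0.2726, 0.2828, 0.2232, 0.2214], E[r] = 0.2232, γ^t·E[r] = 0.091406, running G = 1.056840
t=5: π = [0.2726, 0.2828, 0.2233, 0.2213], E[r] = 0.2233, γ^t·E[r] = 0.073184, running G = 1.130024
t=6: π = [0.2725, 0.2828, 0.2234, 0.2213], E[r] = 0.2234, γ^t·E[r] = 0.058552, running G = 1.188576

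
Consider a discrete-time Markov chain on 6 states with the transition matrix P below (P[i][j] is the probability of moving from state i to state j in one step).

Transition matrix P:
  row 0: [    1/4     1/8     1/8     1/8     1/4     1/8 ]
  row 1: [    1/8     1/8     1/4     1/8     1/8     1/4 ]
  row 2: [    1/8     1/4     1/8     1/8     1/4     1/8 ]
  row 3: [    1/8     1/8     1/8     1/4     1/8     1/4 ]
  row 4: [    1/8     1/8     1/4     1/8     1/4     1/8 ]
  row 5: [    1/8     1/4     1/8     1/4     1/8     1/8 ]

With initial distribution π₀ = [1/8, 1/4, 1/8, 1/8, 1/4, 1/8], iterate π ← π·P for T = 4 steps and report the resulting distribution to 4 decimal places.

π = [0.1429, 0.1671, 0.1693, 0.1667, 0.1875, 0.1666]

t=0: π = [0.1250, 0.2500, 0.1250, 0.1250, 0.2500, 0.1250]
t=1: π = [0.1406, 0.1563, 0.1875, 0.1563, 0.1875, 0.1719]
t=2: π = [0.1426, 0.1699, 0.1680, 0.1660, 0.1895, 0.1641]
t=3: π = [0.1428, 0.1665, 0.1699, 0.1663, 0.1875, 0.1670]
t=4: π = [0.1429, 0.1671, 0.1693, 0.1667, 0.1875, 0.1666]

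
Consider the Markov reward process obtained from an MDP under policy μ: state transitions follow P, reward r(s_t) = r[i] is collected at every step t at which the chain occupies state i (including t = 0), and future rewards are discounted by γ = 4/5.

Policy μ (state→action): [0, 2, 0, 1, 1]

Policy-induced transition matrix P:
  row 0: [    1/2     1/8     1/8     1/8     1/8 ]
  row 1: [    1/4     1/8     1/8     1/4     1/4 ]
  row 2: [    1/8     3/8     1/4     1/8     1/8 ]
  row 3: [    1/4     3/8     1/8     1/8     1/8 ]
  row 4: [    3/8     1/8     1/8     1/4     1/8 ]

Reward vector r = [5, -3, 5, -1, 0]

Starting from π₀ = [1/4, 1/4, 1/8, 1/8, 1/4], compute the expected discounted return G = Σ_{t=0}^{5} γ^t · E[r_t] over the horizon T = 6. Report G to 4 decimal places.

t=0: π = [0.2500, 0.2500, 0.1250, 0.1250, 0.2500], E[r] = 1.0000, γ^t·E[r] = 1.000000, running G = 1.000000
t=1: π = [0.3281, 0.1875, 0.1406, 0.1875, 0.1563], E[r] = 1.5938, γ^t·E[r] = 1.275000, running G = 2.275000
t=2: π = [0.3340, 0.2070, 0.1426, 0.1680, 0.1484], E[r] = 1.5938, γ^t·E[r] = 1.020000, running G = 3.295000
t=3: π = [0.3342, 0.2026, 0.1428, 0.1694, 0.1509], E[r] = 1.6079, γ^t·E[r] = 0.823250, running G = 4.118250
t=4: π = [0.3346, 0.2031, 0.1429, 0.1692, 0.1503], E[r] = 1.6087, γ^t·E[r] = 0.658925, running G = 4.777175
t=5: π = [0.3346, 0.2030, 0.1429, 0.1692, 0.1504], E[r] = 1.6090, γ^t·E[r] = 0.527223, running G = 5.304398

G = 5.3044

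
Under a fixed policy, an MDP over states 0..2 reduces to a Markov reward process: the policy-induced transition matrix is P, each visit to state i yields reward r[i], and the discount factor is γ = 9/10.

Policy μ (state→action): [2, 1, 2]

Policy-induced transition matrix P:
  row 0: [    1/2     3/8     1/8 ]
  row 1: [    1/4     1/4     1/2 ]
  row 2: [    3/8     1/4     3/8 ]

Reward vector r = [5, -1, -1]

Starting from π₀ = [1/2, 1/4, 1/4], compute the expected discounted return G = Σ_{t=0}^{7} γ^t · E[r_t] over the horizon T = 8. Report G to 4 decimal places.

t=0: π = [0.5000, 0.2500, 0.2500], E[r] = 2.0000, γ^t·E[r] = 2.000000, running G = 2.000000
t=1: π = [0.4063, 0.3125, 0.2813], E[r] = 1.4375, γ^t·E[r] = 1.293750, running G = 3.293750
t=2: π = [0.3867, 0.3008, 0.3125], E[r] = 1.3203, γ^t·E[r] = 1.069453, running G = 4.363203
t=3: π = [0.3857, 0.2983, 0.3159], E[r] = 1.3145, γ^t·E[r] = 0.958236, running G = 5.321439
t=4: π = [0.3859, 0.2982, 0.3159], E[r] = 1.3156, γ^t·E[r] = 0.863134, running G = 6.184573
t=5: π = [0.3860, 0.2982, 0.3158], E[r] = 1.3158, γ^t·E[r] = 0.776955, running G = 6.961528
t=6: π = [0.3860, 0.2982, 0.3158], E[r] = 1.3158, γ^t·E[r] = 0.699266, running G = 7.660794
t=7: π = [0.3860, 0.2982, 0.3158], E[r] = 1.3158, γ^t·E[r] = 0.629338, running G = 8.290132

G = 8.2901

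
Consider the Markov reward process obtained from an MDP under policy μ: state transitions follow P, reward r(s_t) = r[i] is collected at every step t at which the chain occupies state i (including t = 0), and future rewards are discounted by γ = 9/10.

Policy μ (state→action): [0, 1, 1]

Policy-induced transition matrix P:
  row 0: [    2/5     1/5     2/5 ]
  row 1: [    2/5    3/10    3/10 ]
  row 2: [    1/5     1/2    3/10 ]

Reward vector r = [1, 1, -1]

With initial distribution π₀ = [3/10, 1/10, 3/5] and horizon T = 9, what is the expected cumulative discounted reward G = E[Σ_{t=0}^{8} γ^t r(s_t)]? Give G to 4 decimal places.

t=0: π = [0.3000, 0.1000, 0.6000], E[r] = -0.2000, γ^t·E[r] = -0.200000, running G = -0.200000
t=1: π = [0.2800, 0.3900, 0.3300], E[r] = 0.3400, γ^t·E[r] = 0.306000, running G = 0.106000
t=2: π = [0.3340, 0.3380, 0.3280], E[r] = 0.3440, γ^t·E[r] = 0.278640, running G = 0.384640
t=3: π = [0.3344, 0.3322, 0.3334], E[r] = 0.3332, γ^t·E[r] = 0.242903, running G = 0.627543
t=4: π = [0.3333, 0.3332, 0.3334], E[r] = 0.3331, γ^t·E[r] = 0.218560, running G = 0.846103
t=5: π = [0.3333, 0.3334, 0.3333], E[r] = 0.3333, γ^t·E[r] = 0.196832, running G = 1.042934
t=6: π = [0.3333, 0.3333, 0.3333], E[r] = 0.3333, γ^t·E[r] = 0.177149, running G = 1.220084
t=7: π = [0.3333, 0.3333, 0.3333], E[r] = 0.3333, γ^t·E[r] = 0.159432, running G = 1.379516
t=8: π = [0.3333, 0.3333, 0.3333], E[r] = 0.3333, γ^t·E[r] = 0.143489, running G = 1.523005

G = 1.5230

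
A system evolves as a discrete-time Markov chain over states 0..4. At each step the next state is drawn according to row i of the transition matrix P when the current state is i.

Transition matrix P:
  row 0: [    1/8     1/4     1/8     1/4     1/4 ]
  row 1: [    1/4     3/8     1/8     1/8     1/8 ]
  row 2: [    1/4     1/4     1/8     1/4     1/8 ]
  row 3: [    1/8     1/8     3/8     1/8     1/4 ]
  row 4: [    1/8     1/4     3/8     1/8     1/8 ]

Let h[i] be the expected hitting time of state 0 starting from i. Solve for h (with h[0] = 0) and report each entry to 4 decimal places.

First-step conditioning: h[0] = 0; for i ≠ 0, h[i] = 1 + Σ_k P[i][k]·h[k].
  h[1] = 1 + 3/8·h[1] + 1/8·h[2] + 1/8·h[3] + 1/8·h[4]
  h[2] = 1 + 1/4·h[1] + 1/8·h[2] + 1/4·h[3] + 1/8·h[4]
  h[3] = 1 + 1/8·h[1] + 3/8·h[2] + 1/8·h[3] + 1/4·h[4]
  h[4] = 1 + 1/4·h[1] + 3/8·h[2] + 1/8·h[3] + 1/8·h[4]
Solving the 4×4 linear system over states ≠ 0 gives exactly h = [0, 3952/843, 4024/843, 4528/843, 1488/281] (h[0] = 0 is the target).

h = [0.0000, 4.6880, 4.7734, 5.3713, 5.2954]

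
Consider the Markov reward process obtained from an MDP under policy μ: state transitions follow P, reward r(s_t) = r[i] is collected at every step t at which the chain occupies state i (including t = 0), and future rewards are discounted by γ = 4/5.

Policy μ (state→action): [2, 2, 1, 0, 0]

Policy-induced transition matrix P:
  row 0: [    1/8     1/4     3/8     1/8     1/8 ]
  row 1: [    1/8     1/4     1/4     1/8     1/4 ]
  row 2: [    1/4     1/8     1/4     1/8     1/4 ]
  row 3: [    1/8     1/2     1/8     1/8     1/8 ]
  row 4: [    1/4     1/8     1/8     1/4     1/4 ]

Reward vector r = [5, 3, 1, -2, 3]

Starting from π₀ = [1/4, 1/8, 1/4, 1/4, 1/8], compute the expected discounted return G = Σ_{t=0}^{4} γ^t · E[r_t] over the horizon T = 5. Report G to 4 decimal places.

G = 6.8453

t=0: π = [0.2500, 0.1250, 0.2500, 0.2500, 0.1250], E[r] = 1.7500, γ^t·E[r] = 1.750000, running G = 1.750000
t=1: π = [0.1719, 0.2656, 0.2344, 0.1406, 0.1875], E[r] = 2.1719, γ^t·E[r] = 1.737500, running G = 3.487500
t=2: π = [0.1777, 0.2324, 0.2305, 0.1484, 0.2109], E[r] = 2.1523, γ^t·E[r] = 1.377500, running G = 4.865000
t=3: π = [0.1802, 0.2319, 0.2273, 0.1514, 0.2092], E[r] = 2.1489, γ^t·E[r] = 1.100250, running G = 5.965250
t=4: π = [0.1796, 0.2333, 0.2274, 0.1512, 0.2086], E[r] = 2.1485, γ^t·E[r] = 0.880013, running G = 6.845263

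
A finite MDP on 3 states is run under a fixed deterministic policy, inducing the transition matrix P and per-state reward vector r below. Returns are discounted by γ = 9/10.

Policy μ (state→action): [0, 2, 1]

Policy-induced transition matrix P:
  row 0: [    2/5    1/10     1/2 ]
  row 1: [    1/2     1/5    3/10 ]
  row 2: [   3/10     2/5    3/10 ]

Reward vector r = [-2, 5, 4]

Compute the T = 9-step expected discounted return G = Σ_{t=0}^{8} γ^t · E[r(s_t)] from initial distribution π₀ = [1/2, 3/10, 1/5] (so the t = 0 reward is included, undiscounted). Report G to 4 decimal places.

G = 11.0117

t=0: π = [0.5000, 0.3000, 0.2000], E[r] = 1.3000, γ^t·E[r] = 1.300000, running G = 1.300000
t=1: π = [0.4100, 0.1900, 0.4000], E[r] = 1.7300, γ^t·E[r] = 1.557000, running G = 2.857000
t=2: π = [0.3790, 0.2390, 0.3820], E[r] = 1.9650, γ^t·E[r] = 1.591650, running G = 4.448650
t=3: π = [0.3857, 0.2385, 0.3758], E[r] = 1.9243, γ^t·E[r] = 1.402815, running G = 5.851465
t=4: π = [0.3863, 0.2366, 0.3771], E[r] = 1.9190, γ^t·E[r] = 1.259036, running G = 7.110501
t=5: π = [0.3859, 0.2368, 0.3773], E[r] = 1.9211, γ^t·E[r] = 1.134409, running G = 8.244910
t=6: π = [0.3860, 0.2369, 0.3772], E[r] = 1.9211, γ^t·E[r] = 1.020966, running G = 9.265876
t=7: π = [0.3860, 0.2368, 0.3772], E[r] = 1.9210, γ^t·E[r] = 0.918828, running G = 10.184704
t=8: π = [0.3860, 0.2368, 0.3772], E[r] = 1.9211, γ^t·E[r] = 0.826949, running G = 11.011654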